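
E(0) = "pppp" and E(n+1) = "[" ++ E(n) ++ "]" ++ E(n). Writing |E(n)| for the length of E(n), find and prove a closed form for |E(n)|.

Claim: |E(n)| = 6·2^n − 2.

Base case: |E(0)| = 4, and 6·2^0 − 2 = 4.
Assume |E(k)| = 6·2^k − 2.
Then |E(k+1)| = 1 + |E(k)| + 1 + |E(k)| = 2|E(k)| + 2 = 2(6·2^k − 2) + 2 = 6·2^{k+1} − 4 + 2 = 6·2^{k+1} − 2.
Hence |E(n)| = 6·2^n − 2 for every n ≥ 0, by induction.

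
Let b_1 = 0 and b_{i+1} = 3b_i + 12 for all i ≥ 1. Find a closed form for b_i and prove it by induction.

Claim: b_i = 2·3^i − 6.

Base case: b_1 = 0, and 2·3^1 − 6 = 6 − 6 = 0.
Assume b_k = 2·3^k − 6 for some k ≥ 1.
Then b_{k+1} = 3b_k + 12 = 3·(2·3^k − 6) + 12 = 6·3^k − 18 + 12 = 2·3^{k+1} − 6.
By induction, b_i = 2·3^i − 6 for all i ≥ 1.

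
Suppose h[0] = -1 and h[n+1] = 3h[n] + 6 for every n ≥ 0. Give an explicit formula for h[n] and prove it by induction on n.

Claim: h[n] = 2·3^n − 3.

Base case: h[0] = -1, and 2·3^0 − 3 = 2 − 3 = -1.
Assume h[m] = 2·3^m − 3 for some m ≥ 0.
Then h[m+1] = 3h[m] + 6 = 3·(2·3^m − 3) + 6 = 6·3^m − 9 + 6 = 2·3^{m+1} − 3.
Hence h[n] = 2·3^n − 3 for every n ≥ 0, by induction.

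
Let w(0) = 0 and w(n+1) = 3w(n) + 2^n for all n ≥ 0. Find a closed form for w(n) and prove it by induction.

Claim: w(n) = 3^n − 2^n.

Base case: w(0) = 0, and 3^0 − 2^0 = 1 − 1 = 0.
Assume w(j) = 3^j − 2^j for some j ≥ 0.
Then w(j+1) = 3w(j) + 2^j = 3·(3^j − 2^j) + 2^j = 3^{j+1} − 3·2^j + 2^j = 3^{j+1} − 2·2^j = 3^{j+1} − 2^{j+1}.
This completes the inductive step, so w(n) = 3^n − 2^n for all n ≥ 0.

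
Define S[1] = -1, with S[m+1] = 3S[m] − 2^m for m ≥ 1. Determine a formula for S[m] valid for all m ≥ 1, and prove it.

Claim: S[m] = -3^m + 2^m.

Base case: S[1] = -1, and -3^1 + 2^1 = -3 + 2 = -1.
Assume S[k] = -3^k + 2^k for some k ≥ 1.
Then S[k+1] = 3S[k] − 2^k = 3·(-3^k + 2^k) − 2^k = -3^{k+1} + 3·2^k − 2^k = -3^{k+1} + 2·2^k = -3^{k+1} + 2^{k+1}.
By induction, S[m] = -3^m + 2^m for all m ≥ 1.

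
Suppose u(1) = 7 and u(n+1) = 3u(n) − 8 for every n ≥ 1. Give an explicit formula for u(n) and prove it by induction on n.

Claim: u(n) = 3^n + 4.

Base case: u(1) = 7, and 3^1 + 4 = 3 + 4 = 7.
Assume u(j) = 3^j + 4 for some j ≥ 1.
Then u(j+1) = 3u(j) − 8 = 3·(3^j + 4) − 8 = 3^{j+1} + 12 − 8 = 3^{j+1} + 4.
Hence u(n) = 3^n + 4 for every n ≥ 1, by induction.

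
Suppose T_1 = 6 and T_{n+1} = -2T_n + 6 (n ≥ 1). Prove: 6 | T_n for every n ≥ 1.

Base case: T_1 = 6 = 6·1, so 6 | T_1.
Assume 6 | T_r, so T_r = 6t for some integer t.
Then T_{r+1} = -2T_r + 6 = -2·(6t) + 6 = 6(-2t + 1), so 6 | T_{r+1}.
By induction, 6 | T_n for all n ≥ 1.

6 | T_n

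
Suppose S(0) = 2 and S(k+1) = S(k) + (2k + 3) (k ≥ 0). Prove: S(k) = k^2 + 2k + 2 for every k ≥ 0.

Base case: S(0) = 2, and 0^2 + 2·0 + 2 = 2.
Assume S(j) = j^2 + 2j + 2.
Then S(j+1) = S(j) + (2j + 3) = (j^2 + 2j + 2) + (2j + 3) = j^2 + 4j + 5,
and (j+1)^2 + 2·(j+1) + 2 = j^2 + 4j + 5.
Hence S(k) = k^2 + 2k + 2 for every k ≥ 0, by induction.

S(k) = k^2 + 2k + 2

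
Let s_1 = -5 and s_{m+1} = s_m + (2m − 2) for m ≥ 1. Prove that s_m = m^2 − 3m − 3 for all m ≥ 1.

Base case: s_1 = -5, and 1^2 − 3·1 − 3 = -5.
Assume s_r = r^2 − 3r − 3.
Then s_{r+1} = s_r + (2r − 2) = (r^2 − 3r − 3) + (2r − 2) = r^2 − r − 5,
and (r+1)^2 − 3·(r+1) − 3 = r^2 − r − 5.
Hence s_m = m^2 − 3m − 3 for every m ≥ 1, by induction.

s_m = m^2 − 3m − 3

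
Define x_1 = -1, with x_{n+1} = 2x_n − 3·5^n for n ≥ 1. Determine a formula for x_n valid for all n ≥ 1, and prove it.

Claim: x_n = 2·2^n − 5^n.

Base case: x_1 = -1, and 2·2^1 − 5^1 = 4 − 5 = -1.
Assume x_r = 2·2^r − 5^r for some r ≥ 1.
Then x_{r+1} = 2x_r − 3·5^r = 2·(2·2^r − 5^r) − 3·5^r = 2·2^{r+1} − 2·5^r − 3·5^r = 2·2^{r+1} − 5·5^r = 2·2^{r+1} − 5^{r+1}.
So the formula holds for r+1, and by induction x_n = 2·2^n − 5^n for all n ≥ 1.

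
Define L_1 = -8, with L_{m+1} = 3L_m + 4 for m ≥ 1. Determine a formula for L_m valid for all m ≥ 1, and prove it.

Claim: L_m = -2·3^m − 2.

Base case: L_1 = -8, and -2·3^1 − 2 = -6 − 2 = -8.
Assume L_j = -2·3^j − 2 for some j ≥ 1.
Then L_{j+1} = 3L_j + 4 = 3·(-2·3^j − 2) + 4 = -6·3^j − 6 + 4 = -2·3^{j+1} − 2.
By induction, L_m = -2·3^m − 2 for all m ≥ 1.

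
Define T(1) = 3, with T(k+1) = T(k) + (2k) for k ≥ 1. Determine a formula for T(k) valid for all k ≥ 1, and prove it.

Claim: T(k) = k^2 − k + 3.

Base case: T(1) = 3, and 1^2 − 1 + 3 = 3.
Assume T(j) = j^2 − j + 3.
Then T(j+1) = T(j) + (2j) = (j^2 − j + 3) + (2j) = j^2 + j + 3,
and (j+1)^2 − (j+1) + 3 = j^2 + j + 3.
By induction, T(k) = k^2 − k + 3 for all k ≥ 1.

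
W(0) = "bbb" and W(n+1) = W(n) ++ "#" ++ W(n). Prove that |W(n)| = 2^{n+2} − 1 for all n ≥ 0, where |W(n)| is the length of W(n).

Base case: |W(0)| = 3, and 2^{0+2} − 1 = 3.
Assume |W(m)| = 2^{m+2} − 1.
Then |W(m+1)| = |W(m)| + 1 + |W(m)| = 2|W(m)| + 1 = 2(2^{m+2} − 1) + 1 = 2^{m+3} − 2 + 1 = 2^{m+3} − 1.
By induction, |W(n)| = 2^{n+2} − 1 for all n ≥ 0.

|W(n)| = 2^{n+2} − 1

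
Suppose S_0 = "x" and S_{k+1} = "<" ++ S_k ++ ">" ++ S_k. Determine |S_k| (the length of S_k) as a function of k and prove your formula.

Claim: |S_k| = 3·2^k − 2.

Base case: |S_0| = 1, and 3·2^0 − 2 = 1.
Assume |S_m| = 3·2^m − 2.
Then |S_{m+1}| = 1 + |S_m| + 1 + |S_m| = 2|S_m| + 2 = 2(3·2^m − 2) + 2 = 3·2^{m+1} − 4 + 2 = 3·2^{m+1} − 2.
This completes the inductive step, so |S_k| = 3·2^k − 2 for all k ≥ 0.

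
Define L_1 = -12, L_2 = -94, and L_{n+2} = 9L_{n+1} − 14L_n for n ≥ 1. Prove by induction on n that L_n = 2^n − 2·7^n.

Base cases: L_1 = -12 and 2^1 − 2·7^1 = -12; L_2 = -94 and 2^2 − 2·7^2 = -94.
Assume L_j = 2^j − 2·7^j for all 1 ≤ j ≤ r, where r ≥ 2.
Then L_{r+1} = 9L_r − 14L_{r−1} = 9·(2^r − 2·7^r) − 14·(2^{r−1} − 2·7^{r−1}) = (9·2 − 14)2^{r−1} − 2·(9·7 − 14)7^{r−1} = 4·2^{r−1} − 98·7^{r−1} = 2^{r+1} − 2·7^{r+1}.
Hence L_n = 2^n − 2·7^n for every n ≥ 1, by strong induction.

L_n = 2^n − 2·7^n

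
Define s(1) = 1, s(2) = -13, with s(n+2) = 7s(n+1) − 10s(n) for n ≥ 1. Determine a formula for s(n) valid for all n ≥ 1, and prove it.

Claim: s(n) = 3·2^n − 5^n.

Base cases: s(1) = 1 and 3·2^1 − 5^1 = 1; s(2) = -13 and 3·2^2 − 5^2 = -13.
Assume s(j) = 3·2^j − 5^j for all 1 ≤ j ≤ r, where r ≥ 2.
Then s(r+1) = 7s(r) − 10s(r−1) = 7·(3·2^r − 5^r) − 10·(3·2^{r−1} − 5^{r−1}) = 3·(7·2 − 10)2^{r−1} − (7·5 − 10)5^{r−1} = 12·2^{r−1} − 25·5^{r−1} = 3·2^{r+1} − 5^{r+1}.
By strong induction, s(n) = 3·2^n − 5^n for all n ≥ 1.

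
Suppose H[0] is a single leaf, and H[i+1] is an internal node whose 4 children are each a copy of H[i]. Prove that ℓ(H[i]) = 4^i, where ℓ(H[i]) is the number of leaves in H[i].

Base case: ℓ(H[0]) = 1, and 4^0 = 1.
Assume ℓ(H[j]) = 4^j.
Then ℓ(H[j+1]) = 4·ℓ(H[j]) = 4·4^j = 4^{j+1}.
This completes the inductive step, so ℓ(H[i]) = 4^i for all i ≥ 0.

ℓ(H[i]) = 4^i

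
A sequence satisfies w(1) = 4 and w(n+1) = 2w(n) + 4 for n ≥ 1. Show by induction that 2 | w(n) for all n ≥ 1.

Base case: w(1) = 4 = 2·2, so 2 | w(1).
Assume 2 | w(j), so w(j) = 2t for some integer t.
Then w(j+1) = 2w(j) + 4 = 2·(2t) + 4 = 2(2t + 2), so 2 | w(j+1).
This completes the inductive step, so 2 | w(n) for all n ≥ 1.

2 | w(n)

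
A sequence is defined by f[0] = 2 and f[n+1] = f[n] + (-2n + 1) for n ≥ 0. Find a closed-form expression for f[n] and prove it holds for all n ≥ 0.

Claim: f[n] = -n^2 + 2n + 2.

Base case: f[0] = 2, and -0^2 + 2·0 + 2 = 2.
Assume f[k] = -k^2 + 2k + 2.
Then f[k+1] = f[k] + (-2k + 1) = (-k^2 + 2k + 2) + (-2k + 1) = -k^2 + 3,
and -(k+1)^2 + 2·(k+1) + 2 = -k^2 + 3.
By induction, f[n] = -n^2 + 2n + 2 for all n ≥ 0.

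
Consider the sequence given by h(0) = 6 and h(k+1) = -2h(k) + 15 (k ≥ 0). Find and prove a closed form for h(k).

Claim: h(k) = (-2)^k + 5.

Base case: h(0) = 6, and (-2)^0 + 5 = 1 + 5 = 6.
Assume h(r) = (-2)^r + 5 for some r ≥ 0.
Then h(r+1) = -2h(r) + 15 = -2·((-2)^r + 5) + 15 = -2·(-2)^r − 10 + 15 = (-2)^{r+1} + 5.
Hence h(k) = (-2)^k + 5 for every k ≥ 0, by induction.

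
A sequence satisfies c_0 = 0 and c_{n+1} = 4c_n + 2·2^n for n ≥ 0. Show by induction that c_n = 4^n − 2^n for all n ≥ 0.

Base case: c_0 = 0, and 4^0 − 2^0 = 1 − 1 = 0.
Assume c_k = 4^k − 2^k for some k ≥ 0.
Then c_{k+1} = 4c_k + 2·2^k = 4·(4^k − 2^k) + 2·2^k = 4^{k+1} − 4·2^k + 2·2^k = 4^{k+1} − 2·2^k = 4^{k+1} − 2^{k+1}.
Hence c_n = 4^n − 2^n for every n ≥ 0, by induction.

c_n = 4^n − 2^n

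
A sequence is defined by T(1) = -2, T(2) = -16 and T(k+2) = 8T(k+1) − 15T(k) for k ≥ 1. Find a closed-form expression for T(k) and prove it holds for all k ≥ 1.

Claim: T(k) = 3^k − 5^k.

Base cases: T(1) = -2 and 3^1 − 5^1 = -2; T(2) = -16 and 3^2 − 5^2 = -16.
Assume T(i) = 3^i − 5^i for all 1 ≤ i ≤ j, where j ≥ 2.
Then T(j+1) = 8T(j) − 15T(j−1) = 8·(3^j − 5^j) − 15·(3^{j−1} − 5^{j−1}) = (8·3 − 15)3^{j−1} − (8·5 − 15)5^{j−1} = 9·3^{j−1} − 25·5^{j−1} = 3^{j+1} − 5^{j+1}.
Hence T(k) = 3^k − 5^k for every k ≥ 1, by strong induction.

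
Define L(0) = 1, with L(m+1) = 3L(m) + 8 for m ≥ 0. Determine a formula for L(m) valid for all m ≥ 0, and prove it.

Claim: L(m) = 5·3^m − 4.

Base case: L(0) = 1, and 5·3^0 − 4 = 5 − 4 = 1.
Assume L(r) = 5·3^r − 4 for some r ≥ 0.
Then L(r+1) = 3L(r) + 8 = 3·(5·3^r − 4) + 8 = 15·3^r − 12 + 8 = 5·3^{r+1} − 4.
Hence L(m) = 5·3^m − 4 for every m ≥ 0, by induction.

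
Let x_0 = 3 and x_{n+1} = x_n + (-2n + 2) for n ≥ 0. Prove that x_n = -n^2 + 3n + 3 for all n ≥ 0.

Base case: x_0 = 3, and -0^2 + 3·0 + 3 = 3.
Assume x_r = -r^2 + 3r + 3.
Then x_{r+1} = x_r + (-2r + 2) = (-r^2 + 3r + 3) + (-2r + 2) = -r^2 + r + 5,
and -(r+1)^2 + 3·(r+1) + 3 = -r^2 + r + 5.
By induction, x_n = -n^2 + 3n + 3 for all n ≥ 0.

x_n = -n^2 + 3n + 3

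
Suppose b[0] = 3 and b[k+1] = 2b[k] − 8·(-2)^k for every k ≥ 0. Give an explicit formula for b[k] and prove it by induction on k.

Claim: b[k] = 2^k + 2·(-2)^k.

Base case: b[0] = 3, and 2^0 + 2·(-2)^0 = 1 + 2 = 3.
Assume b[j] = 2^j + 2·(-2)^j for some j ≥ 0.
Then b[j+1] = 2b[j] − 8·(-2)^j = 2·(2^j + 2·(-2)^j) − 8·(-2)^j = 2^{j+1} + 4·(-2)^j − 8·(-2)^j = 2^{j+1} − 4·(-2)^j = 2^{j+1} + 2·(-2)^{j+1}.
This completes the inductive step, so b[k] = 2^k + 2·(-2)^k for all k ≥ 0.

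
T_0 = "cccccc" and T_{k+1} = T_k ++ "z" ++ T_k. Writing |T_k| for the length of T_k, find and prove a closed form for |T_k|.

Claim: |T_k| = 7·2^k − 1.

Base case: |T_0| = 6, and 7·2^0 − 1 = 6.
Assume |T_j| = 7·2^j − 1.
Then |T_{j+1}| = |T_j| + 1 + |T_j| = 2|T_j| + 1 = 2(7·2^j − 1) + 1 = 7·2^{j+1} − 2 + 1 = 7·2^{j+1} − 1.
So the formula holds for j+1, and by induction |T_k| = 7·2^k − 1 for all k ≥ 0.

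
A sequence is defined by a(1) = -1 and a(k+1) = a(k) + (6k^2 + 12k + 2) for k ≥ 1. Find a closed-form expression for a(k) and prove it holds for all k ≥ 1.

Claim: a(k) = 2k^3 + 3k^2 − 3k − 3.

Base case: a(1) = -1, and 2·1^3 + 3·1^2 − 3·1 − 3 = -1.
Assume a(r) = 2r^3 + 3r^2 − 3r − 3.
Then a(r+1) = a(r) + (6r^2 + 12r + 2) = (2r^3 + 3r^2 − 3r − 3) + (6r^2 + 12r + 2) = 2r^3 + 9r^2 + 9r − 1,
and 2·(r+1)^3 + 3·(r+1)^2 − 3·(r+1) − 3 = 2r^3 + 9r^2 + 9r − 1.
By induction, a(k) = 2k^3 + 3k^2 − 3k − 3 for all k ≥ 1.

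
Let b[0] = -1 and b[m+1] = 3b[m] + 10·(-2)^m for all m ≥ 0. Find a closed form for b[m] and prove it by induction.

Claim: b[m] = 3^m − 2·(-2)^m.

Base case: b[0] = -1, and 3^0 − 2·(-2)^0 = 1 − 2 = -1.
Assume b[r] = 3^r − 2·(-2)^r for some r ≥ 0.
Then b[r+1] = 3b[r] + 10·(-2)^r = 3·(3^r − 2·(-2)^r) + 10·(-2)^r = 3^{r+1} − 6·(-2)^r + 10·(-2)^r = 3^{r+1} + 4·(-2)^r = 3^{r+1} − 2·(-2)^{r+1}.
So the formula holds for r+1, and by induction b[m] = 3^m − 2·(-2)^m for all m ≥ 0.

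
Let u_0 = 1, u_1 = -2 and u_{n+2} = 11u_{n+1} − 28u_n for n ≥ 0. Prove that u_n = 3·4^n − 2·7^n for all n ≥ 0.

Base cases: u_0 = 1 and 3·4^0 − 2·7^0 = 1; u_1 = -2 and 3·4^1 − 2·7^1 = -2.
Assume u_j = 3·4^j − 2·7^j for all 0 ≤ j ≤ k, where k ≥ 1.
Then u_{k+1} = 11u_k − 28u_{k−1} = 11·(3·4^k − 2·7^k) − 28·(3·4^{k−1} − 2·7^{k−1}) = 3·(11·4 − 28)4^{k−1} − 2·(11·7 − 28)7^{k−1} = 48·4^{k−1} − 98·7^{k−1} = 3·4^{k+1} − 2·7^{k+1}.
So the formula holds for k+1, and by strong induction u_n = 3·4^n − 2·7^n for all n ≥ 0.

u_n = 3·4^n − 2·7^n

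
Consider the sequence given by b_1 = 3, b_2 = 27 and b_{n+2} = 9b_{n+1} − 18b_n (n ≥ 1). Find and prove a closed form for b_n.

Claim: b_n = 6^n − 3^n.

Base cases: b_1 = 3 and 6^1 − 3^1 = 3; b_2 = 27 and 6^2 − 3^2 = 27.
Assume b_j = 6^j − 3^j for all 1 ≤ j ≤ r, where r ≥ 2.
Then b_{r+1} = 9b_r − 18b_{r−1} = 9·(6^r − 3^r) − 18·(6^{r−1} − 3^{r−1}) = (9·6 − 18)6^{r−1} − (9·3 − 18)3^{r−1} = 36·6^{r−1} − 9·3^{r−1} = 6^{r+1} − 3^{r+1}.
Hence b_n = 6^n − 3^n for every n ≥ 1, by strong induction.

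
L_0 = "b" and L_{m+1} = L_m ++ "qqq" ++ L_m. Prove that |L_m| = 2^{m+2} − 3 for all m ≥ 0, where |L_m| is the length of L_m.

Base case: |L_0| = 1, and 2^{0+2} − 3 = 1.
Assume |L_j| = 2^{j+2} − 3.
Then |L_{j+1}| = |L_j| + 3 + |L_j| = 2|L_j| + 3 = 2(2^{j+2} − 3) + 3 = 2^{j+3} − 6 + 3 = 2^{j+3} − 3.
By induction, |L_m| = 2^{m+2} − 3 for all m ≥ 0.

|L_m| = 2^{m+2} − 3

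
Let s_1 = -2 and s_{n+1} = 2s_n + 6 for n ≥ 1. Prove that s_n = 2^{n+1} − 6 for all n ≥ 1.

Base case: s_1 = -2, and 2^{1+1} − 6 = 4 − 6 = -2.
Assume s_k = 2^{k+1} − 6 for some k ≥ 1.
Then s_{k+1} = 2s_k + 6 = 2·(2^{k+1} − 6) + 6 = 2^{k+2} − 12 + 6 = 2^{k+2} − 6.
This completes the inductive step, so s_n = 2^{n+1} − 6 for all n ≥ 1.

s_n = 2^{n+1} − 6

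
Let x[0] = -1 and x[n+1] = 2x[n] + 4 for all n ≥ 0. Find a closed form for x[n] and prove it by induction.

Claim: x[n] = 3·2^n − 4.

Base case: x[0] = -1, and 3·2^0 − 4 = 3 − 4 = -1.
Assume x[k] = 3·2^k − 4 for some k ≥ 0.
Then x[k+1] = 2x[k] + 4 = 2·(3·2^k − 4) + 4 = 6·2^k − 8 + 4 = 3·2^{k+1} − 4.
By induction, x[n] = 3·2^n − 4 for all n ≥ 0.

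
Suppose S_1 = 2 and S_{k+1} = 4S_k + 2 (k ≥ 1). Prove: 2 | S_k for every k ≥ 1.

Base case: S_1 = 2 = 2·1, so 2 | S_1.
Assume 2 | S_j, so S_j = 2t for some integer t.
Then S_{j+1} = 4S_j + 2 = 4·(2t) + 2 = 2(4t + 1), so 2 | S_{j+1}.
By induction, 2 | S_k for all k ≥ 1.

2 | S_k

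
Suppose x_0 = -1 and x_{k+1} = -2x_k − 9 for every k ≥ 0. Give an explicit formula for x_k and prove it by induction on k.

Claim: x_k = 2·(-2)^k − 3.

Base case: x_0 = -1, and 2·(-2)^0 − 3 = 2 − 3 = -1.
Assume x_m = 2·(-2)^m − 3 for some m ≥ 0.
Then x_{m+1} = -2x_m − 9 = -2·(2·(-2)^m − 3) − 9 = -4·(-2)^m + 6 − 9 = 2·(-2)^{m+1} − 3.
Hence x_k = 2·(-2)^k − 3 for every k ≥ 0, by induction.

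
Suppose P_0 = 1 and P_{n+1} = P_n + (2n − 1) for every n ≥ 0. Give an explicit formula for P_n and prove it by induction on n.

Claim: P_n = n^2 − 2n + 1.

Base case: P_0 = 1, and 0^2 − 2·0 + 1 = 1.
Assume P_j = j^2 − 2j + 1.
Then P_{j+1} = P_j + (2j − 1) = (j^2 − 2j + 1) + (2j − 1) = j^2,
and (j+1)^2 − 2·(j+1) + 1 = j^2.
Hence P_n = n^2 − 2n + 1 for every n ≥ 0, by induction.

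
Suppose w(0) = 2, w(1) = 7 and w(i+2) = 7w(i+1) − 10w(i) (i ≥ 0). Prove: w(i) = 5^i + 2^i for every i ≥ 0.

Base cases: w(0) = 2 and 5^0 + 2^0 = 2; w(1) = 7 and 5^1 + 2^1 = 7.
Assume w(j) = 5^j + 2^j for all 0 ≤ j ≤ k, where k ≥ 1.
Then w(k+1) = 7w(k) − 10w(k−1) = 7·(5^k + 2^k) − 10·(5^{k−1} + 2^{k−1}) = (7·5 − 10)5^{k−1} + (7·2 − 10)2^{k−1} = 25·5^{k−1} + 4·2^{k−1} = 5^{k+1} + 2^{k+1}.
So the formula holds for k+1, and by strong induction w(i) = 5^i + 2^i for all i ≥ 0.

w(i) = 5^i + 2^i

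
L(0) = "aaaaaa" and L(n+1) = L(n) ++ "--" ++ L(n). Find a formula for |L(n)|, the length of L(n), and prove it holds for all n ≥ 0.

Claim: |L(n)| = 2^{n+3} − 2.

Base case: |L(0)| = 6, and 2^{0+3} − 2 = 6.
Assume |L(r)| = 2^{r+3} − 2.
Then |L(r+1)| = |L(r)| + 2 + |L(r)| = 2|L(r)| + 2 = 2(2^{r+3} − 2) + 2 = 2^{r+1+3} − 4 + 2 = 2^{r+1+3} − 2.
So the formula holds for r+1, and by induction |L(n)| = 2^{n+3} − 2 for all n ≥ 0.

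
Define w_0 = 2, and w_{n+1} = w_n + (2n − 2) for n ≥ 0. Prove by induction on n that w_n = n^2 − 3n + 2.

Base case: w_0 = 2, and 0^2 − 3·0 + 2 = 2.
Assume w_j = j^2 − 3j + 2.
Then w_{j+1} = w_j + (2j − 2) = (j^2 − 3j + 2) + (2j − 2) = j^2 − j,
and (j+1)^2 − 3·(j+1) + 2 = j^2 − j.
By induction, w_n = n^2 − 3n + 2 for all n ≥ 0.

w_n = n^2 − 3n + 2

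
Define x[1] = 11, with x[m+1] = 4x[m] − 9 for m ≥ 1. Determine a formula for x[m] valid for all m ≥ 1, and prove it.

Claim: x[m] = 2·4^m + 3.

Base case: x[1] = 11, and 2·4^1 + 3 = 8 + 3 = 11.
Assume x[j] = 2·4^j + 3 for some j ≥ 1.
Then x[j+1] = 4x[j] − 9 = 4·(2·4^j + 3) − 9 = 8·4^j + 12 − 9 = 2·4^{j+1} + 3.
By induction, x[m] = 2·4^m + 3 for all m ≥ 1.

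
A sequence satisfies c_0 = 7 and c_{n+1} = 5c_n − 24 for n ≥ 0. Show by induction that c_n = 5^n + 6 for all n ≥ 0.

Base case: c_0 = 7, and 5^0 + 6 = 1 + 6 = 7.
Assume c_r = 5^r + 6 for some r ≥ 0.
Then c_{r+1} = 5c_r − 24 = 5·(5^r + 6) − 24 = 5^{r+1} + 30 − 24 = 5^{r+1} + 6.
Hence c_n = 5^n + 6 for every n ≥ 0, by induction.

c_n = 5^n + 6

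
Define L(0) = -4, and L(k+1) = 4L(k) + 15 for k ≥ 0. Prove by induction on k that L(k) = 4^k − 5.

Base case: L(0) = -4, and 4^0 − 5 = 1 − 5 = -4.
Assume L(j) = 4^j − 5 for some j ≥ 0.
Then L(j+1) = 4L(j) + 15 = 4·(4^j − 5) + 15 = 4^{j+1} − 20 + 15 = 4^{j+1} − 5.
By induction, L(k) = 4^k − 5 for all k ≥ 0.

L(k) = 4^k − 5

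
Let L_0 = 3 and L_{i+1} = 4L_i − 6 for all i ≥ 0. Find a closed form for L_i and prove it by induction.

Claim: L_i = 4^i + 2.

Base case: L_0 = 3, and 4^0 + 2 = 1 + 2 = 3.
Assume L_r = 4^r + 2 for some r ≥ 0.
Then L_{r+1} = 4L_r − 6 = 4·(4^r + 2) − 6 = 4^{r+1} + 8 − 6 = 4^{r+1} + 2.
So the formula holds for r+1, and by induction L_i = 4^i + 2 for all i ≥ 0.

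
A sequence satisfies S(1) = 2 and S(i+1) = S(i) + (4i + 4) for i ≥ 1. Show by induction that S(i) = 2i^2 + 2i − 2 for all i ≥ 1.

Base case: S(1) = 2, and 2·1^2 + 2·1 − 2 = 2.
Assume S(j) = 2j^2 + 2j − 2.
Then S(j+1) = S(j) + (4j + 4) = (2j^2 + 2j − 2) + (4j + 4) = 2j^2 + 6j + 2,
and 2·(j+1)^2 + 2·(j+1) − 2 = 2j^2 + 6j + 2.
By induction, S(i) = 2i^2 + 2i − 2 for all i ≥ 1.

S(i) = 2i^2 + 2i − 2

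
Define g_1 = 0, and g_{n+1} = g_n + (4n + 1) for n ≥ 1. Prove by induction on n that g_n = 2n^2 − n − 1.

Base case: g_1 = 0, and 2·1^2 − 1 − 1 = 0.
Assume g_k = 2k^2 − k − 1.
Then g_{k+1} = g_k + (4k + 1) = (2k^2 − k − 1) + (4k + 1) = 2k^2 + 3k,
and 2·(k+1)^2 − (k+1) − 1 = 2k^2 + 3k.
Hence g_n = 2n^2 − n − 1 for every n ≥ 1, by induction.

g_n = 2n^2 − n − 1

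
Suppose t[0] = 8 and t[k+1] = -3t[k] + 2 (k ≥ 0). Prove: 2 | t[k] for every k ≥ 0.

Base case: t[0] = 8 = 2·4, so 2 | t[0].
Assume 2 | t[r], so t[r] = 2s for some integer s.
Then t[r+1] = -3t[r] + 2 = -3·(2s) + 2 = 2(-3s + 1), so 2 | t[r+1].
By induction, 2 | t[k] for all k ≥ 0.

2 | t[k]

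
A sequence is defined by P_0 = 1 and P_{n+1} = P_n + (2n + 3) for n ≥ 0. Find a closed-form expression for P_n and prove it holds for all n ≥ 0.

Claim: P_n = n^2 + 2n + 1.

Base case: P_0 = 1, and 0^2 + 2·0 + 1 = 1.
Assume P_r = r^2 + 2r + 1.
Then P_{r+1} = P_r + (2r + 3) = (r^2 + 2r + 1) + (2r + 3) = r^2 + 4r + 4,
and (r+1)^2 + 2·(r+1) + 1 = r^2 + 4r + 4.
Hence P_n = n^2 + 2n + 1 for every n ≥ 0, by induction.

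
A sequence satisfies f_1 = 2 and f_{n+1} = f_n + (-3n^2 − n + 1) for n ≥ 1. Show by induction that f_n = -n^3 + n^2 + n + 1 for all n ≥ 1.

Base case: f_1 = 2, and -1^3 + 1^2 + 1 + 1 = 2.
Assume f_m = -m^3 + m^2 + m + 1.
Then f_{m+1} = f_m + (-3m^2 − m + 1) = (-m^3 + m^2 + m + 1) + (-3m^2 − m + 1) = -m^3 − 2m^2 + 2,
and -(m+1)^3 + (m+1)^2 + (m+1) + 1 = -m^3 − 2m^2 + 2.
By induction, f_n = -n^3 + n^2 + n + 1 for all n ≥ 1.

f_n = -n^3 + n^2 + n + 1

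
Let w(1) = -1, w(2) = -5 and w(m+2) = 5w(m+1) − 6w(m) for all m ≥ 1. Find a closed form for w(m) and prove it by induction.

Claim: w(m) = -3^m + 2^m.

Base cases: w(1) = -1 and -3^1 + 2^1 = -1; w(2) = -5 and -3^2 + 2^2 = -5.
Assume w(i) = -3^i + 2^i for all 1 ≤ i ≤ j, where j ≥ 2.
Then w(j+1) = 5w(j) − 6w(j−1) = 5·(-3^j + 2^j) − 6·(-3^{j−1} + 2^{j−1}) = -(5·3 − 6)3^{j−1} + (5·2 − 6)2^{j−1} = -9·3^{j−1} + 4·2^{j−1} = -3^{j+1} + 2^{j+1}.
Hence w(m) = -3^m + 2^m for every m ≥ 1, by strong induction.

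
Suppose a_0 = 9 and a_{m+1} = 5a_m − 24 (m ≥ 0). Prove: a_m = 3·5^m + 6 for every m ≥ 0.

Base case: a_0 = 9, and 3·5^0 + 6 = 3 + 6 = 9.
Assume a_r = 3·5^r + 6 for some r ≥ 0.
Then a_{r+1} = 5a_r − 24 = 5·(3·5^r + 6) − 24 = 15·5^r + 30 − 24 = 3·5^{r+1} + 6.
Hence a_m = 3·5^m + 6 for every m ≥ 0, by induction.

a_m = 3·5^m + 6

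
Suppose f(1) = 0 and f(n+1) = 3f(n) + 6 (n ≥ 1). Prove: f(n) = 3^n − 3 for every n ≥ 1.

Base case: f(1) = 0, and 3^1 − 3 = 3 − 3 = 0.
Assume f(r) = 3^r − 3 for some r ≥ 1.
Then f(r+1) = 3f(r) + 6 = 3·(3^r − 3) + 6 = 3^{r+1} − 9 + 6 = 3^{r+1} − 3.
This completes the inductive step, so f(n) = 3^n − 3 for all n ≥ 1.

f(n) = 3^n − 3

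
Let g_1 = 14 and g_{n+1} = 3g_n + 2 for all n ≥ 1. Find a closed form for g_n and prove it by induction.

Claim: g_n = 5·3^n − 1.

Base case: g_1 = 14, and 5·3^1 − 1 = 15 − 1 = 14.
Assume g_j = 5·3^j − 1 for some j ≥ 1.
Then g_{j+1} = 3g_j + 2 = 3·(5·3^j − 1) + 2 = 15·3^j − 3 + 2 = 5·3^{j+1} − 1.
This completes the inductive step, so g_n = 5·3^n − 1 for all n ≥ 1.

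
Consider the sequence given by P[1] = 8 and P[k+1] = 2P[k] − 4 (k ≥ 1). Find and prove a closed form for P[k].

Claim: P[k] = 2^{k+1} + 4.

Base case: P[1] = 8, and 2^{1+1} + 4 = 4 + 4 = 8.
Assume P[m] = 2^{m+1} + 4 for some m ≥ 1.
Then P[m+1] = 2P[m] − 4 = 2·(2^{m+1} + 4) − 4 = 2^{m+2} + 8 − 4 = 2^{m+2} + 4.
So the formula holds for m+1, and by induction P[k] = 2^{k+1} + 4 for all k ≥ 1.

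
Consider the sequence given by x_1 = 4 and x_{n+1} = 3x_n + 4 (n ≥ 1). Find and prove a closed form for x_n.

Claim: x_n = 2·3^n − 2.

Base case: x_1 = 4, and 2·3^1 − 2 = 6 − 2 = 4.
Assume x_m = 2·3^m − 2 for some m ≥ 1.
Then x_{m+1} = 3x_m + 4 = 3·(2·3^m − 2) + 4 = 6·3^m − 6 + 4 = 2·3^{m+1} − 2.
By induction, x_n = 2·3^n − 2 for all n ≥ 1.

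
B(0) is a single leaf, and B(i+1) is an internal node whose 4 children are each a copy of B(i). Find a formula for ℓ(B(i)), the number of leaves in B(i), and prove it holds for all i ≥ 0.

Claim: ℓ(B(i)) = 4^i.

Base case: ℓ(B(0)) = 1, and 4^0 = 1.
Assume ℓ(B(r)) = 4^r.
Then ℓ(B(r+1)) = 4·ℓ(B(r)) = 4·4^r = 4^{r+1}.
So the formula holds for r+1, and by induction ℓ(B(i)) = 4^i for all i ≥ 0.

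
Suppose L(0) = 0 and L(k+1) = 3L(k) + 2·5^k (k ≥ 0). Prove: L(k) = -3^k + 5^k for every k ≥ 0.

Base case: L(0) = 0, and -3^0 + 5^0 = -1 + 1 = 0.
Assume L(j) = -3^j + 5^j for some j ≥ 0.
Then L(j+1) = 3L(j) + 2·5^j = 3·(-3^j + 5^j) + 2·5^j = -3^{j+1} + 3·5^j + 2·5^j = -3^{j+1} + 5·5^j = -3^{j+1} + 5^{j+1}.
This completes the inductive step, so L(k) = -3^k + 5^k for all k ≥ 0.

L(k) = -3^k + 5^k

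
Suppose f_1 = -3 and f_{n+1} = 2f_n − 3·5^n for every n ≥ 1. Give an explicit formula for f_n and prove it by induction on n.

Claim: f_n = 2^n − 5^n.

Base case: f_1 = -3, and 2^1 − 5^1 = 2 − 5 = -3.
Assume f_r = 2^r − 5^r for some r ≥ 1.
Then f_{r+1} = 2f_r − 3·5^r = 2·(2^r − 5^r) − 3·5^r = 2^{r+1} − 2·5^r − 3·5^r = 2^{r+1} − 5·5^r = 2^{r+1} − 5^{r+1}.
Hence f_n = 2^n − 5^n for every n ≥ 1, by induction.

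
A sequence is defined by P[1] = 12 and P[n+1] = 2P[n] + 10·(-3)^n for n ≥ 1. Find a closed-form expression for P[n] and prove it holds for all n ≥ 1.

Claim: P[n] = 3·2^n − 2·(-3)^n.

Base case: P[1] = 12, and 3·2^1 − 2·(-3)^1 = 6 + 6 = 12.
Assume P[j] = 3·2^j − 2·(-3)^j for some j ≥ 1.
Then P[j+1] = 2P[j] + 10·(-3)^j = 2·(3·2^j − 2·(-3)^j) + 10·(-3)^j = 3·2^{j+1} − 4·(-3)^j + 10·(-3)^j = 3·2^{j+1} + 6·(-3)^j = 3·2^{j+1} − 2·(-3)^{j+1}.
By induction, P[n] = 3·2^n − 2·(-3)^n for all n ≥ 1.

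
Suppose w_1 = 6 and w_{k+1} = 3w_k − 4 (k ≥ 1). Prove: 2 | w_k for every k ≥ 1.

Base case: w_1 = 6 = 2·3, so 2 | w_1.
Assume 2 | w_r, so w_r = 2t for some integer t.
Then w_{r+1} = 3w_r − 4 = 3·(2t) − 4 = 2(3t − 2), so 2 | w_{r+1}.
So the property holds for r+1, and by induction 2 | w_k for all k ≥ 1.

2 | w_k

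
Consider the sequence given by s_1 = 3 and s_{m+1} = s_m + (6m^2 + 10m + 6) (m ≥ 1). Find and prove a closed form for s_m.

Claim: s_m = 2m^3 + 2m^2 + 2m − 3.

Base case: s_1 = 3, and 2·1^3 + 2·1^2 + 2·1 − 3 = 3.
Assume s_k = 2k^3 + 2k^2 + 2k − 3.
Then s_{k+1} = s_k + (6k^2 + 10k + 6) = (2k^3 + 2k^2 + 2k − 3) + (6k^2 + 10k + 6) = 2k^3 + 8k^2 + 12k + 3,
and 2·(k+1)^3 + 2·(k+1)^2 + 2·(k+1) − 3 = 2k^3 + 8k^2 + 12k + 3.
Hence s_m = 2m^3 + 2m^2 + 2m − 3 for every m ≥ 1, by induction.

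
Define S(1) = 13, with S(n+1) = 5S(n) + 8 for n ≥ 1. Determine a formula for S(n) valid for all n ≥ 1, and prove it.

Claim: S(n) = 3·5^n − 2.

Base case: S(1) = 13, and 3·5^1 − 2 = 15 − 2 = 13.
Assume S(k) = 3·5^k − 2 for some k ≥ 1.
Then S(k+1) = 5S(k) + 8 = 5·(3·5^k − 2) + 8 = 15·5^k − 10 + 8 = 3·5^{k+1} − 2.
Hence S(n) = 3·5^n − 2 for every n ≥ 1, by induction.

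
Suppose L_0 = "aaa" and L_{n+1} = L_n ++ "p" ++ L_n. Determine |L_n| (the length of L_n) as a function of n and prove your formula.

Claim: |L_n| = 2^{n+2} − 1.

Base case: |L_0| = 3, and 2^{0+2} − 1 = 3.
Assume |L_m| = 2^{m+2} − 1.
Then |L_{m+1}| = |L_m| + 1 + |L_m| = 2|L_m| + 1 = 2(2^{m+2} − 1) + 1 = 2^{m+3} − 2 + 1 = 2^{m+3} − 1.
By induction, |L_n| = 2^{n+2} − 1 for all n ≥ 0.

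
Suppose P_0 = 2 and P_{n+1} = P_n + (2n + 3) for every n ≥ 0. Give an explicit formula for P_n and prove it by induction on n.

Claim: P_n = n^2 + 2n + 2.

Base case: P_0 = 2, and 0^2 + 2·0 + 2 = 2.
Assume P_m = m^2 + 2m + 2.
Then P_{m+1} = P_m + (2m + 3) = (m^2 + 2m + 2) + (2m + 3) = m^2 + 4m + 5,
and (m+1)^2 + 2·(m+1) + 2 = m^2 + 4m + 5.
Hence P_n = n^2 + 2n + 2 for every n ≥ 0, by induction.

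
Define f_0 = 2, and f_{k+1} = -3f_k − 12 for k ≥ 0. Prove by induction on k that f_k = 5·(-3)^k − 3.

Base case: f_0 = 2, and 5·(-3)^0 − 3 = 5 − 3 = 2.
Assume f_m = 5·(-3)^m − 3 for some m ≥ 0.
Then f_{m+1} = -3f_m − 12 = -3·(5·(-3)^m − 3) − 12 = -15·(-3)^m + 9 − 12 = 5·(-3)^{m+1} − 3.
Hence f_k = 5·(-3)^k − 3 for every k ≥ 0, by induction.

f_k = 5·(-3)^k − 3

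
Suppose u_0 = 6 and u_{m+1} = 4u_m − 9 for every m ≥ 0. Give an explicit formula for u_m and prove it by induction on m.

Claim: u_m = 3·4^m + 3.

Base case: u_0 = 6, and 3·4^0 + 3 = 3 + 3 = 6.
Assume u_k = 3·4^k + 3 for some k ≥ 0.
Then u_{k+1} = 4u_k − 9 = 4·(3·4^k + 3) − 9 = 12·4^k + 12 − 9 = 3·4^{k+1} + 3.
By induction, u_m = 3·4^m + 3 for all m ≥ 0.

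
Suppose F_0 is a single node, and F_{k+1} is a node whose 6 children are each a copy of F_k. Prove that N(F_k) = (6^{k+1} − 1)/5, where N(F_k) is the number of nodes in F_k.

Base case: N(F_0) = 1, and (6^{0+1} − 1)/5 = 1.
Assume N(F_r) = (6^{r+1} − 1)/5.
Then N(F_{r+1}) = 1 + 6N(F_r) = 1 + 6·(6^{r+1} − 1)/5 = 1 + (6^{r+2} − 6)/5 = (5 + 6^{r+2} − 6)/5 = (6^{r+2} − 1)/5.
Hence N(F_k) = (6^{k+1} − 1)/5 for every k ≥ 0, by induction.

N(F_k) = (6^{k+1} − 1)/5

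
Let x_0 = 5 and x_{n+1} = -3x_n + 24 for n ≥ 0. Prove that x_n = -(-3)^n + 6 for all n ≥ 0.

Base case: x_0 = 5, and -(-3)^0 + 6 = -1 + 6 = 5.
Assume x_k = -(-3)^k + 6 for some k ≥ 0.
Then x_{k+1} = -3x_k + 24 = -3·(-(-3)^k + 6) + 24 = 3·(-3)^k − 18 + 24 = -(-3)^{k+1} + 6.
By induction, x_n = -(-3)^n + 6 for all n ≥ 0.

x_n = -(-3)^n + 6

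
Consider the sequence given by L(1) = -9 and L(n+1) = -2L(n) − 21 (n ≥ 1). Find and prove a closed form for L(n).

Claim: L(n) = (-2)^n − 7.

Base case: L(1) = -9, and (-2)^1 − 7 = -2 − 7 = -9.
Assume L(m) = (-2)^m − 7 for some m ≥ 1.
Then L(m+1) = -2L(m) − 21 = -2·((-2)^m − 7) − 21 = -2·(-2)^m + 14 − 21 = (-2)^{m+1} − 7.
This completes the inductive step, so L(n) = (-2)^n − 7 for all n ≥ 1.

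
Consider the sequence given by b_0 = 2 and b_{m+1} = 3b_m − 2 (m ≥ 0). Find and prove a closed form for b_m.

Claim: b_m = 3^m + 1.

Base case: b_0 = 2, and 3^0 + 1 = 1 + 1 = 2.
Assume b_j = 3^j + 1 for some j ≥ 0.
Then b_{j+1} = 3b_j − 2 = 3·(3^j + 1) − 2 = 3^{j+1} + 3 − 2 = 3^{j+1} + 1.
Hence b_m = 3^m + 1 for every m ≥ 0, by induction.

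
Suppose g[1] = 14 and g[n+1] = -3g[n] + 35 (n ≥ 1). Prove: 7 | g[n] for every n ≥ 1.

Base case: g[1] = 14 = 7·2, so 7 | g[1].
Assume 7 | g[k], so g[k] = 7t for some integer t.
Then g[k+1] = -3g[k] + 35 = -3·(7t) + 35 = 7(-3t + 5), so 7 | g[k+1].
This completes the inductive step, so 7 | g[n] for all n ≥ 1.

7 | g[n]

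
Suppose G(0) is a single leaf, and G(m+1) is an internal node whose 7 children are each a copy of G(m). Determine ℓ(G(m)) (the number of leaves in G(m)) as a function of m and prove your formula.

Claim: ℓ(G(m)) = 7^m.

Base case: ℓ(G(0)) = 1, and 7^0 = 1.
Assume ℓ(G(j)) = 7^j.
Then ℓ(G(j+1)) = 7·ℓ(G(j)) = 7·7^j = 7^{j+1}.
This completes the inductive step, so ℓ(G(m)) = 7^m for all m ≥ 0.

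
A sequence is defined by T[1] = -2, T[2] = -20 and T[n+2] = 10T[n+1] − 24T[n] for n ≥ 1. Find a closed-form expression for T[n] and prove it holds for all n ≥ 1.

Claim: T[n] = -6^n + 4^n.

Base cases: T[1] = -2 and -6^1 + 4^1 = -2; T[2] = -20 and -6^2 + 4^2 = -20.
Assume T[j] = -6^j + 4^j for all 1 ≤ j ≤ m, where m ≥ 2.
Then T[m+1] = 10T[m] − 24T[m−1] = 10·(-6^m + 4^m) − 24·(-6^{m−1} + 4^{m−1}) = -(10·6 − 24)6^{m−1} + (10·4 − 24)4^{m−1} = -36·6^{m−1} + 16·4^{m−1} = -6^{m+1} + 4^{m+1}.
Hence T[n] = -6^n + 4^n for every n ≥ 1, by strong induction.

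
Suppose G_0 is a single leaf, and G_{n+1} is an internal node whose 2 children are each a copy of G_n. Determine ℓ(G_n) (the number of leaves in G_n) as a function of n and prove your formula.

Claim: ℓ(G_n) = 2^n.

Base case: ℓ(G_0) = 1, and 2^0 = 1.
Assume ℓ(G_r) = 2^r.
Then ℓ(G_{r+1}) = 2·ℓ(G_r) = 2·2^r = 2^{r+1}.
So the formula holds for r+1, and by induction ℓ(G_n) = 2^n for all n ≥ 0.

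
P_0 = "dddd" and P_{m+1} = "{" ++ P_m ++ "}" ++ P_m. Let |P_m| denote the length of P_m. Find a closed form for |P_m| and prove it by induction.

Claim: |P_m| = 6·2^m − 2.

Base case: |P_0| = 4, and 6·2^0 − 2 = 4.
Assume |P_j| = 6·2^j − 2.
Then |P_{j+1}| = 1 + |P_j| + 1 + |P_j| = 2|P_j| + 2 = 2(6·2^j − 2) + 2 = 6·2^{j+1} − 4 + 2 = 6·2^{j+1} − 2.
This completes the inductive step, so |P_m| = 6·2^m − 2 for all m ≥ 0.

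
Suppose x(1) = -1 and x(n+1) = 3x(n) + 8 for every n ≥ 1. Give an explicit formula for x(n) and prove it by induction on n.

Claim: x(n) = 3^n − 4.

Base case: x(1) = -1, and 3^1 − 4 = 3 − 4 = -1.
Assume x(k) = 3^k − 4 for some k ≥ 1.
Then x(k+1) = 3x(k) + 8 = 3·(3^k − 4) + 8 = 3^{k+1} − 12 + 8 = 3^{k+1} − 4.
This completes the inductive step, so x(n) = 3^n − 4 for all n ≥ 1.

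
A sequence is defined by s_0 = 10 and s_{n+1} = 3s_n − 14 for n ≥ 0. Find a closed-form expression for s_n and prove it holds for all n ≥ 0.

Claim: s_n = 3^{n+1} + 7.

Base case: s_0 = 10, and 3^{0+1} + 7 = 3 + 7 = 10.
Assume s_j = 3^{j+1} + 7 for some j ≥ 0.
Then s_{j+1} = 3s_j − 14 = 3·(3^{j+1} + 7) − 14 = 3^{j+2} + 21 − 14 = 3^{j+2} + 7.
By induction, s_n = 3^{n+1} + 7 for all n ≥ 0.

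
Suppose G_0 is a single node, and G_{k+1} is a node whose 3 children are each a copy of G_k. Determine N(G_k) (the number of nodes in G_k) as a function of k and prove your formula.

Claim: N(G_k) = (3^{k+1} − 1)/2.

Base case: N(G_0) = 1, and (3^{0+1} − 1)/2 = 1.
Assume N(G_r) = (3^{r+1} − 1)/2.
Then N(G_{r+1}) = 1 + 3N(G_r) = 1 + 3·(3^{r+1} − 1)/2 = 1 + (3^{r+2} − 3)/2 = (2 + 3^{r+2} − 3)/2 = (3^{r+2} − 1)/2.
So the formula holds for r+1, and by induction N(G_k) = (3^{k+1} − 1)/2 for all k ≥ 0.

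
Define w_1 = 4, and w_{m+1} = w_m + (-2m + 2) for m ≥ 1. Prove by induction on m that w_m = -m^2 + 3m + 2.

Base case: w_1 = 4, and -1^2 + 3·1 + 2 = 4.
Assume w_r = -r^2 + 3r + 2.
Then w_{r+1} = w_r + (-2r + 2) = (-r^2 + 3r + 2) + (-2r + 2) = -r^2 + r + 4,
and -(r+1)^2 + 3·(r+1) + 2 = -r^2 + r + 4.
By induction, w_m = -m^2 + 3m + 2 for all m ≥ 1.

w_m = -m^2 + 3m + 2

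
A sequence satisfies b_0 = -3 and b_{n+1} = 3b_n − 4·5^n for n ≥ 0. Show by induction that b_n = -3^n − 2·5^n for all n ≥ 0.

Base case: b_0 = -3, and -3^0 − 2·5^0 = -1 − 2 = -3.
Assume b_j = -3^j − 2·5^j for some j ≥ 0.
Then b_{j+1} = 3b_j − 4·5^j = 3·(-3^j − 2·5^j) − 4·5^j = -3^{j+1} − 6·5^j − 4·5^j = -3^{j+1} − 10·5^j = -3^{j+1} − 2·5^{j+1}.
So the formula holds for j+1, and by induction b_n = -3^n − 2·5^n for all n ≥ 0.

b_n = -3^n − 2·5^n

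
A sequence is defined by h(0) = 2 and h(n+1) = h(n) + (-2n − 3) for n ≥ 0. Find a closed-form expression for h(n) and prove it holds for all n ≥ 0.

Claim: h(n) = -n^2 − 2n + 2.

Base case: h(0) = 2, and -0^2 − 2·0 + 2 = 2.
Assume h(j) = -j^2 − 2j + 2.
Then h(j+1) = h(j) + (-2j − 3) = (-j^2 − 2j + 2) + (-2j − 3) = -j^2 − 4j − 1,
and -(j+1)^2 − 2·(j+1) + 2 = -j^2 − 4j − 1.
By induction, h(n) = -n^2 − 2n + 2 for all n ≥ 0.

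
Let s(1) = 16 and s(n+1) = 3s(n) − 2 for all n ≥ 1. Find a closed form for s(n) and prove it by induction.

Claim: s(n) = 5·3^n + 1.

Base case: s(1) = 16, and 5·3^1 + 1 = 15 + 1 = 16.
Assume s(k) = 5·3^k + 1 for some k ≥ 1.
Then s(k+1) = 3s(k) − 2 = 3·(5·3^k + 1) − 2 = 15·3^k + 3 − 2 = 5·3^{k+1} + 1.
This completes the inductive step, so s(n) = 5·3^n + 1 for all n ≥ 1.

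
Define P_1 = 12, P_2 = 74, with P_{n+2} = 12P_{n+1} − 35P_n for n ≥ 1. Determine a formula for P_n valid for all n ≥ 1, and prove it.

Claim: P_n = 7^n + 5^n.

Base cases: P_1 = 12 and 7^1 + 5^1 = 12; P_2 = 74 and 7^2 + 5^2 = 74.
Assume P_i = 7^i + 5^i for all 1 ≤ i ≤ j, where j ≥ 2.
Then P_{j+1} = 12P_j − 35P_{j−1} = 12·(7^j + 5^j) − 35·(7^{j−1} + 5^{j−1}) = (12·7 − 35)7^{j−1} + (12·5 − 35)5^{j−1} = 49·7^{j−1} + 25·5^{j−1} = 7^{j+1} + 5^{j+1}.
Hence P_n = 7^n + 5^n for every n ≥ 1, by strong induction.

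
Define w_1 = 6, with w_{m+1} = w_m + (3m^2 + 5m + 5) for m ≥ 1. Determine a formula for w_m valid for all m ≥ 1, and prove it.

Claim: w_m = m^3 + m^2 + 3m + 1.

Base case: w_1 = 6, and 1^3 + 1^2 + 3·1 + 1 = 6.
Assume w_r = r^3 + r^2 + 3r + 1.
Then w_{r+1} = w_r + (3r^2 + 5r + 5) = (r^3 + r^2 + 3r + 1) + (3r^2 + 5r + 5) = r^3 + 4r^2 + 8r + 6,
and (r+1)^3 + (r+1)^2 + 3·(r+1) + 1 = r^3 + 4r^2 + 8r + 6.
This completes the inductive step, so w_m = m^3 + m^2 + 3m + 1 for all m ≥ 1.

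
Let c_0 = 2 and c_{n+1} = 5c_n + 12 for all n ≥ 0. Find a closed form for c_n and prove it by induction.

Claim: c_n = 5^{n+1} − 3.

Base case: c_0 = 2, and 5^{0+1} − 3 = 5 − 3 = 2.
Assume c_k = 5^{k+1} − 3 for some k ≥ 0.
Then c_{k+1} = 5c_k + 12 = 5·(5^{k+1} − 3) + 12 = 5^{k+2} − 15 + 12 = 5^{k+2} − 3.
This completes the inductive step, so c_n = 5^{n+1} − 3 for all n ≥ 0.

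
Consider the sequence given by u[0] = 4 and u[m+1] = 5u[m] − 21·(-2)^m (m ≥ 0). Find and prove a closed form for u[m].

Claim: u[m] = 5^m + 3·(-2)^m.

Base case: u[0] = 4, and 5^0 + 3·(-2)^0 = 1 + 3 = 4.
Assume u[k] = 5^k + 3·(-2)^k for some k ≥ 0.
Then u[k+1] = 5u[k] − 21·(-2)^k = 5·(5^k + 3·(-2)^k) − 21·(-2)^k = 5^{k+1} + 15·(-2)^k − 21·(-2)^k = 5^{k+1} − 6·(-2)^k = 5^{k+1} + 3·(-2)^{k+1}.
Hence u[m] = 5^m + 3·(-2)^m for every m ≥ 0, by induction.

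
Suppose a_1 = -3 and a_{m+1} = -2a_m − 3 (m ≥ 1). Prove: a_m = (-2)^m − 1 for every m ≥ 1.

Base case: a_1 = -3, and (-2)^1 − 1 = -2 − 1 = -3.
Assume a_r = (-2)^r − 1 for some r ≥ 1.
Then a_{r+1} = -2a_r − 3 = -2·((-2)^r − 1) − 3 = -2·(-2)^r + 2 − 3 = (-2)^{r+1} − 1.
This completes the inductive step, so a_m = (-2)^m − 1 for all m ≥ 1.

a_m = (-2)^m − 1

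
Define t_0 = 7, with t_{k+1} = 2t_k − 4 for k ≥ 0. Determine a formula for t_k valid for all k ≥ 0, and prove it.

Claim: t_k = 3·2^k + 4.

Base case: t_0 = 7, and 3·2^0 + 4 = 3 + 4 = 7.
Assume t_j = 3·2^j + 4 for some j ≥ 0.
Then t_{j+1} = 2t_j − 4 = 2·(3·2^j + 4) − 4 = 6·2^j + 8 − 4 = 3·2^{j+1} + 4.
Hence t_k = 3·2^k + 4 for every k ≥ 0, by induction.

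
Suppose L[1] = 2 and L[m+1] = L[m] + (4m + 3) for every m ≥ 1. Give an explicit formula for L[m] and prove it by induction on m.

Claim: L[m] = 2m^2 + m − 1.

Base case: L[1] = 2, and 2·1^2 + 1 − 1 = 2.
Assume L[k] = 2k^2 + k − 1.
Then L[k+1] = L[k] + (4k + 3) = (2k^2 + k − 1) + (4k + 3) = 2k^2 + 5k + 2,
and 2·(k+1)^2 + (k+1) − 1 = 2k^2 + 5k + 2.
Hence L[m] = 2m^2 + m − 1 for every m ≥ 1, by induction.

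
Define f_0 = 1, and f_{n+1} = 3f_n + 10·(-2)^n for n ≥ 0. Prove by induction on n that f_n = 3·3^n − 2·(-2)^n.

Base case: f_0 = 1, and 3·3^0 − 2·(-2)^0 = 3 − 2 = 1.
Assume f_m = 3·3^m − 2·(-2)^m for some m ≥ 0.
Then f_{m+1} = 3f_m + 10·(-2)^m = 3·(3·3^m − 2·(-2)^m) + 10·(-2)^m = 3·3^{m+1} − 6·(-2)^m + 10·(-2)^m = 3·3^{m+1} + 4·(-2)^m = 3·3^{m+1} − 2·(-2)^{m+1}.
This completes the inductive step, so f_n = 3·3^n − 2·(-2)^n for all n ≥ 0.

f_n = 3·3^n − 2·(-2)^n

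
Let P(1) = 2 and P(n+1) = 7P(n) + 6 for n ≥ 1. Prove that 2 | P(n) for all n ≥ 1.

Base case: P(1) = 2 = 2·1, so 2 | P(1).
Assume 2 | P(j), so P(j) = 2t for some integer t.
Then P(j+1) = 7P(j) + 6 = 7·(2t) + 6 = 2(7t + 3), so 2 | P(j+1).
Hence 2 | P(n) for every n ≥ 1, by induction.

2 | P(n)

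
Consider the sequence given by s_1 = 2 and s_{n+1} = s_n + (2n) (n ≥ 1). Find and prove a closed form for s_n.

Claim: s_n = n^2 − n + 2.

Base case: s_1 = 2, and 1^2 − 1 + 2 = 2.
Assume s_k = k^2 − k + 2.
Then s_{k+1} = s_k + (2k) = (k^2 − k + 2) + (2k) = k^2 + k + 2,
and (k+1)^2 − (k+1) + 2 = k^2 + k + 2.
Hence s_n = n^2 − n + 2 for every n ≥ 1, by induction.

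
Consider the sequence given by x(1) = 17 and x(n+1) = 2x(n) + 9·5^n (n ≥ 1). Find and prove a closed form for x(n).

Claim: x(n) = 2^n + 3·5^n.

Base case: x(1) = 17, and 2^1 + 3·5^1 = 2 + 15 = 17.
Assume x(k) = 2^k + 3·5^k for some k ≥ 1.
Then x(k+1) = 2x(k) + 9·5^k = 2·(2^k + 3·5^k) + 9·5^k = 2^{k+1} + 6·5^k + 9·5^k = 2^{k+1} + 15·5^k = 2^{k+1} + 3·5^{k+1}.
Hence x(n) = 2^n + 3·5^n for every n ≥ 1, by induction.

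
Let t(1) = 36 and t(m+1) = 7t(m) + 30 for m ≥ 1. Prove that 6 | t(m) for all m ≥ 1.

Base case: t(1) = 36 = 6·6, so 6 | t(1).
Assume 6 | t(j), so t(j) = 6s for some integer s.
Then t(j+1) = 7t(j) + 30 = 7·(6s) + 30 = 6(7s + 5), so 6 | t(j+1).
This completes the inductive step, so 6 | t(m) for all m ≥ 1.

6 | t(m)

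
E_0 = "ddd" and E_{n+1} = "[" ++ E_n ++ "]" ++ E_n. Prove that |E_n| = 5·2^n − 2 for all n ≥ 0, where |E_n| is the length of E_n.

Base case: |E_0| = 3, and 5·2^0 − 2 = 3.
Assume |E_j| = 5·2^j − 2.
Then |E_{j+1}| = 1 + |E_j| + 1 + |E_j| = 2|E_j| + 2 = 2(5·2^j − 2) + 2 = 5·2^{j+1} − 4 + 2 = 5·2^{j+1} − 2.
This completes the inductive step, so |E_n| = 5·2^n − 2 for all n ≥ 0.

|E_n| = 5·2^n − 2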